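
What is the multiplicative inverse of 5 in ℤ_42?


Use the extended Euclidean algorithm to write 1 = 5·s + 42·t; then s mod 42 is the inverse.
Euclidean algorithm:
  5 = 0·42 + 5
  42 = 8·5 + 2
  5 = 2·2 + 1
  2 = 2·1 + 0
gcd(5,42) = 1
Back-substitution gives: 5·(17) + 42·(-2) = 1
So 5⁻¹ ≡ 17 ≡ 17 (mod 42)
Check: 5 × 17 = 85 ≡ 1 (mod 42) ✓

5⁻¹ ≡ 17 (mod 42)


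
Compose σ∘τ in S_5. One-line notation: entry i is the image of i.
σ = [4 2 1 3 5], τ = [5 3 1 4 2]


σ∘τ: apply τ first, then σ
1 →τ 5 →σ 5
2 →τ 3 →σ 1
3 →τ 1 →σ 4
4 →τ 4 →σ 3
5 →τ 2 →σ 2

σ∘τ = [5 1 4 3 2]


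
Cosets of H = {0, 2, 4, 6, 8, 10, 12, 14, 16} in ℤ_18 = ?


H = {0, 2, 4, 6, 8, 10, 12, 14, 16}, |H| = 9
Number of cosets = |G|/|H| = 18/9 = 2
0 + H = {0, 2, 4, 6, 8, 10, 12, 14, 16}
1 + H = {1, 3, 5, 7, 9, 11, 13, 15, 17}

Cosets: 0+H={0,2,4,6,8,10,12,14,16}; 1+H={1,3,5,7,9,11,13,15,17}


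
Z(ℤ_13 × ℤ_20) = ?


Z(G) = {g ∈ G | gx = xg for all x ∈ G}
Direct product of abelian groups is abelian, so Z(G) = G

Z(ℤ_13 × ℤ_20) = ℤ_13 × ℤ_20


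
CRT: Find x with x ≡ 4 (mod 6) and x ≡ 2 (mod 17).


m₁ = 6, m₂ = 17, gcd = 1, so CRT applies. M = m₁·m₂ = 102
Let M₁ = M/m₁ = 17, M₂ = M/m₂ = 6
Find y₁ ≡ M₁⁻¹ (mod m₁): 17⁻¹ ≡ 5 (mod 6)
Find y₂ ≡ M₂⁻¹ (mod m₂): 6⁻¹ ≡ 3 (mod 17)
x = a₁·M₁·y₁ + a₂·M₂·y₂ = 4·17·5 + 2·6·3 = 376
Reduce mod 102: x ≡ 70
Check: 70 mod 6 = 4 ✓, 70 mod 17 = 2 ✓

x ≡ 70 (mod 102)


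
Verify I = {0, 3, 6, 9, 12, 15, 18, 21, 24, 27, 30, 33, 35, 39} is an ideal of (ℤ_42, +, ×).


Check ideal conditions for I = {0, 3, 6, 9, 12, 15, 18, 21, 24, 27, 30, 33, 35, 39} in ℤ_42:
(1) I is an additive subgroup? No
(2) For r ∈ ℤ_42 and a ∈ I: r·a ∈ I? No  [counterexample: r=2, a=18, r·a mod 42 = 36 ∉ I]

No, I is not an ideal of ℤ_42


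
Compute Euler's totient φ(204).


Factor n: 204 = 2^2 × 3 × 17
φ(n) = n · ∏(1 - 1/p) over distinct primes p | n
φ(204) = 204 · (1 - 1/2) · (1 - 1/3) · (1 - 1/17) = 64

φ(204) = 64


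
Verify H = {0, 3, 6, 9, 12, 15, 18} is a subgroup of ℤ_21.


Subgroup test for H = {0, 3, 6, 9, 12, 15, 18} in (ℤ_21, +):
(1) 0 ∈ H? Yes
(2) Closure: for all a,b ∈ H, (a+b) mod 21 ∈ H? Yes
(3) Inverses: for all a ∈ H, -a mod 21 ∈ H? Yes

Yes, H is a subgroup of ℤ_21


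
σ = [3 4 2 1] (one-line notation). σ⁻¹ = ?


To find σ⁻¹, swap domain and range:
σ(1) = 3 → σ⁻¹(3) = 1
σ(2) = 4 → σ⁻¹(4) = 2
σ(3) = 2 → σ⁻¹(2) = 3
σ(4) = 1 → σ⁻¹(1) = 4

σ⁻¹ = [4 3 1 2]


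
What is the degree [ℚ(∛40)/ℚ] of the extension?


∛40 has minimal polynomial x³ - 40 (irreducible over ℚ since 40 is not a perfect cube)

[ℚ(∛40)/ℚ] = 3


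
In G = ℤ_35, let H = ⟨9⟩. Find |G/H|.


|⟨9⟩| = n / gcd(9, 35) = 35 / 1 = 35
H is normal (ℤ_35 is abelian).
|G/H| = |G| / |H| = 35 / 35 = 1

|G/H| = 1


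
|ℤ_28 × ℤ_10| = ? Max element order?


|ℤ_28 × ℤ_10| = 28 × 10 = 280
Max element order = lcm(28,10) = 140
Cyclic? No (gcd=2)

|ℤ_28×ℤ_10| = 280, max element order = 140


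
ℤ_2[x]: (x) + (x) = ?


Add coefficients mod 2:
x^0: 0 + 0 = 0 (mod 2)
x^1: 1 + 1 = 0 (mod 2)
Result: 0

f + g = 0


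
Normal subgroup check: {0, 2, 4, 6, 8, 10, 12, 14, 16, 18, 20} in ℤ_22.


H = {0, 2, 4, 6, 8, 10, 12, 14, 16, 18, 20} in ℤ_22
ℤ_22 is abelian; every subgroup of an abelian group is normal

Yes, normal subgroup


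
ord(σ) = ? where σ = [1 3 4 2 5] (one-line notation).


Cycle decomposition: (2 3 4)
Cycle lengths: 3
Order = lcm(3) = 3

ord(σ) = 3


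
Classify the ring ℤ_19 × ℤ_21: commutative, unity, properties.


Direct product ring; commutative with unity (1,1); but (1,0)·(0,1) = (0,0) gives zero divisors, so not an integral domain
Commutative: Yes
Integral domain: No
Has unity: Yes

ℤ_19 × ℤ_21: Commutative=Yes, Unity=Yes


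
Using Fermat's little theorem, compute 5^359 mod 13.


Fermat's little theorem: if p is prime and gcd(a,p)=1, then a^(p-1) ≡ 1 (mod p)
p = 13 is prime, gcd(5,13) = 1
Reduce exponent: 359 mod 12 = 11
So 5^359 ≡ 5^11 (mod 13)
5^11 mod 13 = 8

5^359 ≡ 8 (mod 13)


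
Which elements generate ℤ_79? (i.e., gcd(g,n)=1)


g generates ℤ_n iff gcd(g,n) = 1
Prime factors of 79: 79
Generators are g ∈ {1,...,78} not divisible by any of these primes.
Generators: {1, 2, 3, 4, 5, 6, 7, 8, 9, 10, 11, 12, 13, 14, 15, 16, 17, 18, 19, 20, 21, 22, 23, 24, 25, 26, 27, 28, 29, 30, 31, 32, 33, 34, 35, 36, 37, 38, 39, 40, 41, 42, 43, 44, 45, 46, 47, 48, 49, 50, 51, 52, 53, 54, 55, 56, 57, 58, 59, 60, 61, 62, 63, 64, 65, 66, 67, 68, 69, 70, 71, 72, 73, 74, 75, 76, 77, 78}
Number of generators = φ(79) = 78

Generators of ℤ_79 = {1, 2, 3, 4, 5, 6, 7, 8, 9, 10, 11, 12, 13, 14, 15, 16, 17, 18, 19, 20, 21, 22, 23, 24, 25, 26, 27, 28, 29, 30, 31, 32, 33, 34, 35, 36, 37, 38, 39, 40, 41, 42, 43, 44, 45, 46, 47, 48, 49, 50, 51, 52, 53, 54, 55, 56, 57, 58, 59, 60, 61, 62, 63, 64, 65, 66, 67, 68, 69, 70, 71, 72, 73, 74, 75, 76, 77, 78}


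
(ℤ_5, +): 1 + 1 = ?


Operation: addition mod 5
1 + 1 = (a + b) mod 5 with a = 1, b = 1

1 + 1 = 2


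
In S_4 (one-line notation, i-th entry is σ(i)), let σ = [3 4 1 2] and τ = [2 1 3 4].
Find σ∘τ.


σ∘τ: apply τ first, then σ
1 →τ 2 →σ 4
2 →τ 1 →σ 3
3 →τ 3 →σ 1
4 →τ 4 →σ 2

σ∘τ = [4 3 1 2]


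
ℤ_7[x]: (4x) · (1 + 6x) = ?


Expand and collect like terms; reduce coefficients mod 7:
x^0: 0·1 = 0 ≡ 0 (mod 7)
x^1: 0·6 + 4·1 = 4 ≡ 4 (mod 7)
x^2: 4·6 = 24 ≡ 3 (mod 7)
Result: 4x + 3x^2

f · g = 4x + 3x^2


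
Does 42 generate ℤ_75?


g generates ℤ_n iff gcd(g, n) = 1
gcd(42, 75) = 3
Since gcd = 3 ≠ 1, ⟨42⟩ has order 25 < 75, so 42 is not a generator.

No, 42 does not generate ℤ_75


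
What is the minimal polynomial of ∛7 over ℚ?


∛7 satisfies x³ - 7 = 0, irreducible over ℚ (no rational root; 7 is not a perfect cube)

Minimal polynomial: x³ - 7


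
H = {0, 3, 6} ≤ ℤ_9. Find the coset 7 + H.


7 + H = {7 + h (mod 9) : h ∈ H}
7+0=7, 7+3=1, 7+6=4
7 + H = {1, 4, 7} = 1 + H

7 + H = {1, 4, 7}


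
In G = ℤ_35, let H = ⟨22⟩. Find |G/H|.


|⟨22⟩| = n / gcd(22, 35) = 35 / 1 = 35
H is normal (ℤ_35 is abelian).
|G/H| = |G| / |H| = 35 / 35 = 1

|G/H| = 1


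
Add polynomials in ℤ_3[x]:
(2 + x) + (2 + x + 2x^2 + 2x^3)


Add coefficients mod 3:
x^0: 2 + 2 = 1 (mod 3)
x^1: 1 + 1 = 2 (mod 3)
x^2: 0 + 2 = 2 (mod 3)
x^3: 0 + 2 = 2 (mod 3)
Result: 1 + 2x + 2x^2 + 2x^3

f + g = 1 + 2x + 2x^2 + 2x^3


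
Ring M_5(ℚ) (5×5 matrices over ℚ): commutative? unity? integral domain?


Matrix multiplication is non-commutative for n ≥ 2; the identity matrix I is the unity; singular matrices give zero divisors, so not an integral domain
Commutative: No
Integral domain: No
Has unity: Yes

M_5(ℚ) (5×5 matrices over ℚ): Commutative=No, Unity=Yes


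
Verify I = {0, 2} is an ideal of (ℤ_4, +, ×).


Check ideal conditions for I = {0, 2} in ℤ_4:
(1) I is an additive subgroup? Yes
(2) For r ∈ ℤ_4 and a ∈ I: r·a ∈ I? Yes

Yes, I is an ideal of ℤ_4


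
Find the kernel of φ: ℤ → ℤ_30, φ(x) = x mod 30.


Kernel = preimage of identity
ker(φ) = {x ∈ ℤ : x ≡ 0 (mod 30)} = 30ℤ = {0, ±30, ±60, ...}

ker(φ) = 30ℤ


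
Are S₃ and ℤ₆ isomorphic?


Comparing S₃ and ℤ₆:
S₃ is non-abelian, ℤ₆ is abelian

No, S₃ ≇ ℤ₆


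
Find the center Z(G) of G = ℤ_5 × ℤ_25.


Z(G) = {g ∈ G | gx = xg for all x ∈ G}
Direct product of abelian groups is abelian, so Z(G) = G

Z(ℤ_5 × ℤ_25) = ℤ_5 × ℤ_25


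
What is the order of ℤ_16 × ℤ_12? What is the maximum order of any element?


|ℤ_16 × ℤ_12| = 16 × 12 = 192
Max element order = lcm(16,12) = 48
Cyclic? No (gcd=4)

|ℤ_16×ℤ_12| = 192, max element order = 48


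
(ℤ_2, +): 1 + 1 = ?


Operation: addition mod 2
1 + 1 = (a + b) mod 2 with a = 1, b = 1

1 + 1 = 0


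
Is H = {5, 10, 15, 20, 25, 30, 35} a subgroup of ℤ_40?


Subgroup test for H = {5, 10, 15, 20, 25, 30, 35} in (ℤ_40, +):
(1) 0 ∈ H? No
(2) Closure: for all a,b ∈ H, (a+b) mod 40 ∈ H? No  [counterexample: 5 + 35 = 0 ∉ H]
(3) Inverses: for all a ∈ H, -a mod 40 ∈ H? Yes

No, H is not a subgroup of ℤ_40


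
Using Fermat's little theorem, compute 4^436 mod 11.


Fermat's little theorem: if p is prime and gcd(a,p)=1, then a^(p-1) ≡ 1 (mod p)
p = 11 is prime, gcd(4,11) = 1
Reduce exponent: 436 mod 10 = 6
So 4^436 ≡ 4^6 (mod 11)
4^6 mod 11 = 4

4^436 ≡ 4 (mod 11)


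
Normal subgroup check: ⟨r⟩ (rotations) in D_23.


H = ⟨r⟩ (rotations) in D_23
The rotation subgroup ⟨r⟩ has index 2 in D_23, so it is normal

Yes, normal subgroup


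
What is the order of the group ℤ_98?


ℤ_n has n elements.

|ℤ_98| = 98


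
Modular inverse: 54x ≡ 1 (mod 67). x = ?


Use the extended Euclidean algorithm to write 1 = 54·s + 67·t; then s mod 67 is the inverse.
Euclidean algorithm:
  54 = 0·67 + 54
  67 = 1·54 + 13
  54 = 4·13 + 2
  13 = 6·2 + 1
  2 = 2·1 + 0
gcd(54,67) = 1
Back-substitution gives: 54·(-31) + 67·(25) = 1
So 54⁻¹ ≡ -31 ≡ 36 (mod 67)
Check: 54 × 36 = 1944 ≡ 1 (mod 67) ✓

54⁻¹ ≡ 36 (mod 67)


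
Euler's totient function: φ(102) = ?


Factor n: 102 = 2 × 3 × 17
φ(n) = n · ∏(1 - 1/p) over distinct primes p | n
φ(102) = 102 · (1 - 1/2) · (1 - 1/3) · (1 - 1/17) = 32

φ(102) = 32


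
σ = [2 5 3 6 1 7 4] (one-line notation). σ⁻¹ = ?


To find σ⁻¹, swap domain and range:
σ(1) = 2 → σ⁻¹(2) = 1
σ(2) = 5 → σ⁻¹(5) = 2
σ(3) = 3 → σ⁻¹(3) = 3
σ(4) = 6 → σ⁻¹(6) = 4
σ(5) = 1 → σ⁻¹(1) = 5
σ(6) = 7 → σ⁻¹(7) = 6
σ(7) = 4 → σ⁻¹(4) = 7

σ⁻¹ = [5 1 3 7 2 4 6]


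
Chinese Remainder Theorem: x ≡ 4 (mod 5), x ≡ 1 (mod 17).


m₁ = 5, m₂ = 17, gcd = 1, so CRT applies. M = m₁·m₂ = 85
Let M₁ = M/m₁ = 17, M₂ = M/m₂ = 5
Find y₁ ≡ M₁⁻¹ (mod m₁): 17⁻¹ ≡ 3 (mod 5)
Find y₂ ≡ M₂⁻¹ (mod m₂): 5⁻¹ ≡ 7 (mod 17)
x = a₁·M₁·y₁ + a₂·M₂·y₂ = 4·17·3 + 1·5·7 = 239
Reduce mod 85: x ≡ 69
Check: 69 mod 5 = 4 ✓, 69 mod 17 = 1 ✓

x ≡ 69 (mod 85)


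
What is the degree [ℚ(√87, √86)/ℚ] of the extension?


[ℚ(√87,√86):ℚ] = [ℚ(√87,√86):ℚ(√87)]·[ℚ(√87):ℚ] = 2·2 = 4

[ℚ(√87, √86)/ℚ] = 4


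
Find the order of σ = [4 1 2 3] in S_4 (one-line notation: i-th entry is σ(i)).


Cycle decomposition: (1 4 3 2)
Cycle lengths: 4
Order = lcm(4) = 4

ord(σ) = 4


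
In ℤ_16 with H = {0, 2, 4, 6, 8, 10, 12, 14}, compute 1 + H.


1 + H = {1 + h (mod 16) : h ∈ H}
1+0=1, 1+2=3, 1+4=5, 1+6=7, 1+8=9, 1+10=11, 1+12=13, 1+14=15

1 + H = {1, 3, 5, 7, 9, 11, 13, 15}


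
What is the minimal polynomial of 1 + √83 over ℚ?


Let α = 1 + √83. Then α - 1 = √83, so (α - 1)² = 83, giving α² - 2α - 82 = 0. Degree 2 and α ∉ ℚ, so this is the minimal polynomial.

Minimal polynomial: x² - 2x - 82


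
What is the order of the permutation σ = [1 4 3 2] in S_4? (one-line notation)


Cycle decomposition: (2 4)
Cycle lengths: 2
Order = lcm(2) = 2

ord(σ) = 2


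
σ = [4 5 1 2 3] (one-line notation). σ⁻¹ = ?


To find σ⁻¹, swap domain and range:
σ(1) = 4 → σ⁻¹(4) = 1
σ(2) = 5 → σ⁻¹(5) = 2
σ(3) = 1 → σ⁻¹(1) = 3
σ(4) = 2 → σ⁻¹(2) = 4
σ(5) = 3 → σ⁻¹(3) = 5

σ⁻¹ = [3 4 5 1 2]


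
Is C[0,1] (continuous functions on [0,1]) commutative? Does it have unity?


pointwise +,× is commutative with unity (constant 1); but bump functions with disjoint support multiply to 0 — zero divisors, so not an integral domain
Commutative: Yes
Integral domain: No
Has unity: Yes

C[0,1] (continuous functions on [0,1]): Commutative=Yes, Unity=Yes


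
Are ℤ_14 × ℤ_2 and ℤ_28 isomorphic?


Comparing ℤ_14 × ℤ_2 and ℤ_28:
gcd(14,2) = 2 ≠ 1. Max element order in ℤ_14×ℤ_2 is lcm(14,2) = 14 < 28, so it has no element of order 28

No, ℤ_14 × ℤ_2 ≇ ℤ_28


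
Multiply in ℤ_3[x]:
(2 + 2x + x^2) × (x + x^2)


Expand and collect like terms; reduce coefficients mod 3:
x^0: 2·0 = 0 ≡ 0 (mod 3)
x^1: 2·1 + 2·0 = 2 ≡ 2 (mod 3)
x^2: 2·1 + 2·1 + 1·0 = 4 ≡ 1 (mod 3)
x^3: 2·1 + 1·1 = 3 ≡ 0 (mod 3)
x^4: 1·1 = 1 ≡ 1 (mod 3)
Result: 2x + x^2 + x^4

f · g = 2x + x^2 + x^4


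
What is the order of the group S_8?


|S_n| = n! (number of permutations of n symbols)
|S_8| = 8! = 40320

|S_8| = 40320


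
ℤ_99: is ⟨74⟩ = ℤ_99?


g generates ℤ_n iff gcd(g, n) = 1
gcd(74, 99) = 1
Since gcd = 1, 74 is a generator.

Yes, 74 generates ℤ_99


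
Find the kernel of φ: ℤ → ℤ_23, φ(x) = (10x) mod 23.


Kernel = preimage of identity
ker(φ) = {x ∈ ℤ : 10x ≡ 0 (mod 23)}. gcd(10,23) = 1, so 10x ≡ 0 (mod 23) ⟺ x ≡ 0 (mod 23/1 = 23). Hence ker(φ) = 23ℤ

ker(φ) = 23ℤ


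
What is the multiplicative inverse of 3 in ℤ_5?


Use the extended Euclidean algorithm to write 1 = 3·s + 5·t; then s mod 5 is the inverse.
Euclidean algorithm:
  3 = 0·5 + 3
  5 = 1·3 + 2
  3 = 1·2 + 1
  2 = 2·1 + 0
gcd(3,5) = 1
Back-substitution gives: 3·(2) + 5·(-1) = 1
So 3⁻¹ ≡ 2 ≡ 2 (mod 5)
Check: 3 × 2 = 6 ≡ 1 (mod 5) ✓

3⁻¹ ≡ 2 (mod 5)


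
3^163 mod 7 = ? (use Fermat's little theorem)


Fermat's little theorem: if p is prime and gcd(a,p)=1, then a^(p-1) ≡ 1 (mod p)
p = 7 is prime, gcd(3,7) = 1
Reduce exponent: 163 mod 6 = 1
So 3^163 ≡ 3^1 (mod 7)
3^1 mod 7 = 3

3^163 ≡ 3 (mod 7)


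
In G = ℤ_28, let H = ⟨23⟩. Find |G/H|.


|⟨23⟩| = n / gcd(23, 28) = 28 / 1 = 28
H is normal (ℤ_28 is abelian).
|G/H| = |G| / |H| = 28 / 28 = 1

|G/H| = 1


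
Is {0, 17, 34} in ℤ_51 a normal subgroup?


H = {0, 17, 34} in ℤ_51
ℤ_51 is abelian; every subgroup of an abelian group is normal

Yes, normal subgroup


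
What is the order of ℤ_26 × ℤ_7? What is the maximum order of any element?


|ℤ_26 × ℤ_7| = 26 × 7 = 182
Max element order = lcm(26,7) = 182
Cyclic? Yes (gcd=1)

|ℤ_26×ℤ_7| = 182, max element order = 182


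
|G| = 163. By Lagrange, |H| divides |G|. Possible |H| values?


Lagrange's theorem: |H| divides |G|
|G| = 163
Divisors of 163: 1, 163

Possible subgroup orders: {1, 163}


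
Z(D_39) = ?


Z(G) = {g ∈ G | gx = xg for all x ∈ G}
For odd n, Z(D_n) = {e}: no nontrivial rotation commutes with all reflections

Z(D_39) = {e}


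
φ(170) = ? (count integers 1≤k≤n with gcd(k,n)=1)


Factor n: 170 = 2 × 5 × 17
φ(n) = n · ∏(1 - 1/p) over distinct primes p | n
φ(170) = 170 · (1 - 1/2) · (1 - 1/5) · (1 - 1/17) = 64

φ(170) = 64


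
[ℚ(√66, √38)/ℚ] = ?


[ℚ(√66,√38):ℚ] = [ℚ(√66,√38):ℚ(√66)]·[ℚ(√66):ℚ] = 2·2 = 4

[ℚ(√66, √38)/ℚ] = 4


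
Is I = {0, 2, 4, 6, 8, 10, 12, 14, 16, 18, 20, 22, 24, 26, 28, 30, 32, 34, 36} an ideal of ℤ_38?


Check ideal conditions for I = {0, 2, 4, 6, 8, 10, 12, 14, 16, 18, 20, 22, 24, 26, 28, 30, 32, 34, 36} in ℤ_38:
(1) I is an additive subgroup? Yes
(2) For r ∈ ℤ_38 and a ∈ I: r·a ∈ I? Yes

Yes, I is an ideal of ℤ_38


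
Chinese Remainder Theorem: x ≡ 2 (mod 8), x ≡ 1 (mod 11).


m₁ = 8, m₂ = 11, gcd = 1, so CRT applies. M = m₁·m₂ = 88
Let M₁ = M/m₁ = 11, M₂ = M/m₂ = 8
Find y₁ ≡ M₁⁻¹ (mod m₁): 11⁻¹ ≡ 3 (mod 8)
Find y₂ ≡ M₂⁻¹ (mod m₂): 8⁻¹ ≡ 7 (mod 11)
x = a₁·M₁·y₁ + a₂·M₂·y₂ = 2·11·3 + 1·8·7 = 122
Reduce mod 88: x ≡ 34
Check: 34 mod 8 = 2 ✓, 34 mod 11 = 1 ✓

x ≡ 34 (mod 88)


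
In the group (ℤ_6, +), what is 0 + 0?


Operation: addition mod 6
0 + 0 = (a + b) mod 6 with a = 0, b = 0

0 + 0 = 0


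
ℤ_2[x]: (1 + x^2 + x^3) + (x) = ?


Add coefficients mod 2:
x^0: 1 + 0 = 1 (mod 2)
x^1: 0 + 1 = 1 (mod 2)
x^2: 1 + 0 = 1 (mod 2)
x^3: 1 + 0 = 1 (mod 2)
Result: 1 + x + x^2 + x^3

f + g = 1 + x + x^2 + x^3


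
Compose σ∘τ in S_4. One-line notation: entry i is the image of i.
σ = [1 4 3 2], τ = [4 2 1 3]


σ∘τ: apply τ first, then σ
1 →τ 4 →σ 2
2 →τ 2 →σ 4
3 →τ 1 →σ 1
4 →τ 3 →σ 3

σ∘τ = [2 4 1 3]


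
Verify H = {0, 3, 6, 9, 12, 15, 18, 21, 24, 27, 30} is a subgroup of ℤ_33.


Subgroup test for H = {0, 3, 6, 9, 12, 15, 18, 21, 24, 27, 30} in (ℤ_33, +):
(1) 0 ∈ H? Yes
(2) Closure: for all a,b ∈ H, (a+b) mod 33 ∈ H? Yes
(3) Inverses: for all a ∈ H, -a mod 33 ∈ H? Yes

Yes, H is a subgroup of ℤ_33


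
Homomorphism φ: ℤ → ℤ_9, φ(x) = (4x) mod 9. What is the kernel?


Kernel = preimage of identity
ker(φ) = {x ∈ ℤ : 4x ≡ 0 (mod 9)}. gcd(4,9) = 1, so 4x ≡ 0 (mod 9) ⟺ x ≡ 0 (mod 9/1 = 9). Hence ker(φ) = 9ℤ

ker(φ) = 9ℤ


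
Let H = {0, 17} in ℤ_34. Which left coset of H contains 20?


20 + H = {20 + h (mod 34) : h ∈ H}
20+0=20, 20+17=3
20 + H = {3, 20} = 3 + H

20 + H = {3, 20}


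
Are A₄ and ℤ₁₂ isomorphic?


Comparing A₄ and ℤ₁₂:
A₄ is non-abelian, ℤ₁₂ is abelian

No, A₄ ≇ ℤ₁₂


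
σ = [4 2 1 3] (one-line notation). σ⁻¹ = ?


To find σ⁻¹, swap domain and range:
σ(1) = 4 → σ⁻¹(4) = 1
σ(2) = 2 → σ⁻¹(2) = 2
σ(3) = 1 → σ⁻¹(1) = 3
σ(4) = 3 → σ⁻¹(3) = 4

σ⁻¹ = [3 2 4 1]


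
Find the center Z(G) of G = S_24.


Z(G) = {g ∈ G | gx = xg for all x ∈ G}
S_n is non-abelian for n ≥ 3; Z(S_24) is trivial

Z(S_24) = {e}


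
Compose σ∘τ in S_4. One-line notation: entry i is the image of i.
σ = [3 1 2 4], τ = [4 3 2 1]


σ∘τ: apply τ first, then σ
1 →τ 4 →σ 4
2 →τ 3 →σ 2
3 →τ 2 →σ 1
4 →τ 1 →σ 3

σ∘τ = [4 2 1 3]


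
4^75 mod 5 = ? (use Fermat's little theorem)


Fermat's little theorem: if p is prime and gcd(a,p)=1, then a^(p-1) ≡ 1 (mod p)
p = 5 is prime, gcd(4,5) = 1
Reduce exponent: 75 mod 4 = 3
So 4^75 ≡ 4^3 (mod 5)
4^3 mod 5 = 4

4^75 ≡ 4 (mod 5)


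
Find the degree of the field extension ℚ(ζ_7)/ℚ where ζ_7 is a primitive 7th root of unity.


[ℚ(ζ_n):ℚ] = deg Φ_n(x) = φ(n). Here φ(7) = 6

[ℚ(ζ_7)/ℚ where ζ_7 is a primitive 7th root of unity] = 6


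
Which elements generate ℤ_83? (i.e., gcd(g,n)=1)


g generates ℤ_n iff gcd(g,n) = 1
Prime factors of 83: 83
Generators are g ∈ {1,...,82} not divisible by any of these primes.
Generators: {1, 2, 3, 4, 5, 6, 7, 8, 9, 10, 11, 12, 13, 14, 15, 16, 17, 18, 19, 20, 21, 22, 23, 24, 25, 26, 27, 28, 29, 30, 31, 32, 33, 34, 35, 36, 37, 38, 39, 40, 41, 42, 43, 44, 45, 46, 47, 48, 49, 50, 51, 52, 53, 54, 55, 56, 57, 58, 59, 60, 61, 62, 63, 64, 65, 66, 67, 68, 69, 70, 71, 72, 73, 74, 75, 76, 77, 78, 79, 80, 81, 82}
Number of generators = φ(83) = 82

Generators of ℤ_83 = {1, 2, 3, 4, 5, 6, 7, 8, 9, 10, 11, 12, 13, 14, 15, 16, 17, 18, 19, 20, 21, 22, 23, 24, 25, 26, 27, 28, 29, 30, 31, 32, 33, 34, 35, 36, 37, 38, 39, 40, 41, 42, 43, 44, 45, 46, 47, 48, 49, 50, 51, 52, 53, 54, 55, 56, 57, 58, 59, 60, 61, 62, 63, 64, 65, 66, 67, 68, 69, 70, 71, 72, 73, 74, 75, 76, 77, 78, 79, 80, 81, 82}


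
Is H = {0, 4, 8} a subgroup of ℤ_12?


Subgroup test for H = {0, 4, 8} in (ℤ_12, +):
(1) 0 ∈ H? Yes
(2) Closure: for all a,b ∈ H, (a+b) mod 12 ∈ H? Yes
(3) Inverses: for all a ∈ H, -a mod 12 ∈ H? Yes

Yes, H is a subgroup of ℤ_12


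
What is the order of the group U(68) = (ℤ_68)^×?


U(n) is the group of units mod n; |U(n)| = φ(n)
|U(68)| = φ(68) = 32

|U(68) = (ℤ_68)^×| = 32


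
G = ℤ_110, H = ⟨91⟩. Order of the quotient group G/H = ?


|⟨91⟩| = n / gcd(91, 110) = 110 / 1 = 110
H is normal (ℤ_110 is abelian).
|G/H| = |G| / |H| = 110 / 110 = 1

|G/H| = 1


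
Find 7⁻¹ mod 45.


Use the extended Euclidean algorithm to write 1 = 7·s + 45·t; then s mod 45 is the inverse.
Euclidean algorithm:
  7 = 0·45 + 7
  45 = 6·7 + 3
  7 = 2·3 + 1
  3 = 3·1 + 0
gcd(7,45) = 1
Back-substitution gives: 7·(13) + 45·(-2) = 1
So 7⁻¹ ≡ 13 ≡ 13 (mod 45)
Check: 7 × 13 = 91 ≡ 1 (mod 45) ✓

7⁻¹ ≡ 13 (mod 45)


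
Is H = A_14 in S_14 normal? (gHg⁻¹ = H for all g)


H = A_14 in S_14
A_14 has index 2 in S_14, and every subgroup of index 2 is normal

Yes, normal subgroup


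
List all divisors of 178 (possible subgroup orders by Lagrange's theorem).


Lagrange's theorem: |H| divides |G|
|G| = 178
Divisors of 178: 1, 2, 89, 178

Possible subgroup orders: {1, 2, 89, 178}


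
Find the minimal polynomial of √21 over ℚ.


√21 satisfies x² - 21 = 0, irreducible over ℚ since 21 is squarefree

Minimal polynomial: x² - 21


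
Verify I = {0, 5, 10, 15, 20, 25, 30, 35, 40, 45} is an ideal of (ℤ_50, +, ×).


Check ideal conditions for I = {0, 5, 10, 15, 20, 25, 30, 35, 40, 45} in ℤ_50:
(1) I is an additive subgroup? Yes
(2) For r ∈ ℤ_50 and a ∈ I: r·a ∈ I? Yes

Yes, I is an ideal of ℤ_50


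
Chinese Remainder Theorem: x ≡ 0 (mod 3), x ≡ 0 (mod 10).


m₁ = 3, m₂ = 10, gcd = 1, so CRT applies. M = m₁·m₂ = 30
Let M₁ = M/m₁ = 10, M₂ = M/m₂ = 3
Find y₁ ≡ M₁⁻¹ (mod m₁): 10⁻¹ ≡ 1 (mod 3)
Find y₂ ≡ M₂⁻¹ (mod m₂): 3⁻¹ ≡ 7 (mod 10)
x = a₁·M₁·y₁ + a₂·M₂·y₂ = 0·10·1 + 0·3·7 = 0
Reduce mod 30: x ≡ 0
Check: 0 mod 3 = 0 ✓, 0 mod 10 = 0 ✓

x ≡ 0 (mod 30)


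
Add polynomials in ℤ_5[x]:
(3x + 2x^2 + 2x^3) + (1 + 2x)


Add coefficients mod 5:
x^0: 0 + 1 = 1 (mod 5)
x^1: 3 + 2 = 0 (mod 5)
x^2: 2 + 0 = 2 (mod 5)
x^3: 2 + 0 = 2 (mod 5)
Result: 1 + 2x^2 + 2x^3

f + g = 1 + 2x^2 + 2x^3


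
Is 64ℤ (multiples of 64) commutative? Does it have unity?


64ℤ is a commutative ring under +,× but has no multiplicative identity (1 ∉ 64ℤ); it has no zero divisors, but without unity it is not an integral domain
Commutative: Yes
Integral domain: No
Has unity: No

64ℤ (multiples of 64): Commutative=Yes, Unity=No


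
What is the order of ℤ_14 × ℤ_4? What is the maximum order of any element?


|ℤ_14 × ℤ_4| = 14 × 4 = 56
Max element order = lcm(14,4) = 28
Cyclic? No (gcd=2)

|ℤ_14×ℤ_4| = 56, max element order = 28


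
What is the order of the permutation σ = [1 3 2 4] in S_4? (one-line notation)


Cycle decomposition: (2 3)
Cycle lengths: 2
Order = lcm(2) = 2

ord(σ) = 2


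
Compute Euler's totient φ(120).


Factor n: 120 = 2^3 × 3 × 5
φ(n) = n · ∏(1 - 1/p) over distinct primes p | n
φ(120) = 120 · (1 - 1/2) · (1 - 1/3) · (1 - 1/5) = 32

φ(120) = 32


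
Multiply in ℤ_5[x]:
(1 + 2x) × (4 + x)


Expand and collect like terms; reduce coefficients mod 5:
x^0: 1·4 = 4 ≡ 4 (mod 5)
x^1: 1·1 + 2·4 = 9 ≡ 4 (mod 5)
x^2: 2·1 = 2 ≡ 2 (mod 5)
Result: 4 + 4x + 2x^2

f · g = 4 + 4x + 2x^2


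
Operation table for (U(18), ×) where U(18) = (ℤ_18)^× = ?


Elements: {1, 5, 7, 11, 13, 17}
Operation: multiplication mod 18
Entry (a, b) = (a × b) mod 18

Cayley table:
   |  1 |  5 |  7 | 11 | 13 | 17
 1 |  1 |  5 |  7 | 11 | 13 | 17
 5 |  5 |  7 | 17 |  1 | 11 | 13
 7 |  7 | 17 | 13 |  5 |  1 | 11
11 | 11 |  1 |  5 | 13 | 17 |  7
13 | 13 | 11 |  1 | 17 |  7 |  5
17 | 17 | 13 | 11 |  7 |  5 |  1


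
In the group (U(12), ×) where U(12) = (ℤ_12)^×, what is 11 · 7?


Operation: multiplication mod 12
11 · 7 = (a × b) mod 12 with a = 11, b = 7

11 · 7 = 5


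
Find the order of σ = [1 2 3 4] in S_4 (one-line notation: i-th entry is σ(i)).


Cycle decomposition: identity (all elements fixed)
Order = 1 (identity has order 1)

ord(σ) = 1


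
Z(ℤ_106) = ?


Z(G) = {g ∈ G | gx = xg for all x ∈ G}
ℤ_106 is abelian, so Z(G) = G

Z(ℤ_106) = ℤ_106


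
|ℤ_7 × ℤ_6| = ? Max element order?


|ℤ_7 × ℤ_6| = 7 × 6 = 42
Max element order = lcm(7,6) = 42
Cyclic? Yes (gcd=1)

|ℤ_7×ℤ_6| = 42, max element order = 42


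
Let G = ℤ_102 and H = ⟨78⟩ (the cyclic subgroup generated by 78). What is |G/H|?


|⟨78⟩| = n / gcd(78, 102) = 102 / 6 = 17
H is normal (ℤ_102 is abelian).
|G/H| = |G| / |H| = 102 / 17 = 6

|G/H| = 6


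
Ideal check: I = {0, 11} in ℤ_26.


Check ideal conditions for I = {0, 11} in ℤ_26:
(1) I is an additive subgroup? No
(2) For r ∈ ℤ_26 and a ∈ I: r·a ∈ I? No  [counterexample: r=2, a=11, r·a mod 26 = 22 ∉ I]

No, I is not an ideal of ℤ_26


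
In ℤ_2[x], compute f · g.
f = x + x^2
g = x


Expand and collect like terms; reduce coefficients mod 2:
x^0: 0·0 = 0 ≡ 0 (mod 2)
x^1: 0·1 + 1·0 = 0 ≡ 0 (mod 2)
x^2: 1·1 + 1·0 = 1 ≡ 1 (mod 2)
x^3: 1·1 = 1 ≡ 1 (mod 2)
Result: x^2 + x^3

f · g = x^2 + x^3


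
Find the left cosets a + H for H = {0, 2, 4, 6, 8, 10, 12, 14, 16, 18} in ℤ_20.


H = {0, 2, 4, 6, 8, 10, 12, 14, 16, 18}, |H| = 10
Number of cosets = |G|/|H| = 20/10 = 2
0 + H = {0, 2, 4, 6, 8, 10, 12, 14, 16, 18}
1 + H = {1, 3, 5, 7, 9, 11, 13, 15, 17, 19}

Cosets: 0+H={0,2,4,6,8,10,12,14,16,18}; 1+H={1,3,5,7,9,11,13,15,17,19}


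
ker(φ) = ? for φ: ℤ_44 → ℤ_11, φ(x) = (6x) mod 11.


Kernel = preimage of identity
ker(φ) = {x ∈ ℤ_44 : 6x ≡ 0 (mod 11)}. Since 11 | 44, φ is well-defined. The kernel is the cyclic subgroup ⟨11⟩ of ℤ_44 (order 4), i.e. {0, 11, 22, 33}

ker(φ) = {0, 11, 22, 33}


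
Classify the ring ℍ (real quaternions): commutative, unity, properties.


quaternion multiplication is non-commutative (ij = k ≠ ji = -k); has unity 1; a division ring but not an integral domain since integral domains are commutative by convention
Commutative: No
Integral domain: No
Has unity: Yes

ℍ (real quaternions): Commutative=No, Unity=Yes


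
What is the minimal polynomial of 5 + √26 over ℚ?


Let α = 5 + √26. Then α - 5 = √26, so (α - 5)² = 26, giving α² - 10α - 1 = 0. Degree 2 and α ∉ ℚ, so this is the minimal polynomial.

Minimal polynomial: x² - 10x - 1


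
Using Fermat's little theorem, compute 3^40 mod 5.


Fermat's little theorem: if p is prime and gcd(a,p)=1, then a^(p-1) ≡ 1 (mod p)
p = 5 is prime, gcd(3,5) = 1
Reduce exponent: 40 mod 4 = 0
So 3^40 ≡ 3^0 (mod 5)
3^0 = 1

3^40 ≡ 1 (mod 5)


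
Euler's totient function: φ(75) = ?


Factor n: 75 = 3 × 5^2
φ(n) = n · ∏(1 - 1/p) over distinct primes p | n
φ(75) = 75 · (1 - 1/3) · (1 - 1/5) = 40

φ(75) = 40


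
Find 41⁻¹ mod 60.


Use the extended Euclidean algorithm to write 1 = 41·s + 60·t; then s mod 60 is the inverse.
Euclidean algorithm:
  41 = 0·60 + 41
  60 = 1·41 + 19
  41 = 2·19 + 3
  19 = 6·3 + 1
  3 = 3·1 + 0
gcd(41,60) = 1
Back-substitution gives: 41·(-19) + 60·(13) = 1
So 41⁻¹ ≡ -19 ≡ 41 (mod 60)
Check: 41 × 41 = 1681 ≡ 1 (mod 60) ✓

41⁻¹ ≡ 41 (mod 60)


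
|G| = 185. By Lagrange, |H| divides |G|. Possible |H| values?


Lagrange's theorem: |H| divides |G|
|G| = 185
Divisors of 185: 1, 5, 37, 185

Possible subgroup orders: {1, 5, 37, 185}


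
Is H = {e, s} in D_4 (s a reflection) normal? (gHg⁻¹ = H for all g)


H = {e, s} in D_4 (s a reflection)
r·s·r⁻¹ = sr⁻² ≠ s for n ≥ 3, so {e, s} is not closed under conjugation

No, not a normal subgroup


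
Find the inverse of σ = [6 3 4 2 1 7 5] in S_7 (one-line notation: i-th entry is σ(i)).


To find σ⁻¹, swap domain and range:
σ(1) = 6 → σ⁻¹(6) = 1
σ(2) = 3 → σ⁻¹(3) = 2
σ(3) = 4 → σ⁻¹(4) = 3
σ(4) = 2 → σ⁻¹(2) = 4
σ(5) = 1 → σ⁻¹(1) = 5
σ(6) = 7 → σ⁻¹(7) = 6
σ(7) = 5 → σ⁻¹(5) = 7

σ⁻¹ = [5 4 2 3 7 1 6]


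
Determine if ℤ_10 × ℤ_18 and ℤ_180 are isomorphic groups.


Comparing ℤ_10 × ℤ_18 and ℤ_180:
gcd(10,18) = 2 ≠ 1. Max element order in ℤ_10×ℤ_18 is lcm(10,18) = 90 < 180, so it has no element of order 180

No, ℤ_10 × ℤ_18 ≇ ℤ_180


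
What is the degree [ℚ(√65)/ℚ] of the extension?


√65 has minimal polynomial x² - 65 (irreducible over ℚ since 65 is squarefree)

[ℚ(√65)/ℚ] = 2


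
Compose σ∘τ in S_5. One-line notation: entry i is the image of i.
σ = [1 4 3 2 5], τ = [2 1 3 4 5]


σ∘τ: apply τ first, then σ
1 →τ 2 →σ 4
2 →τ 1 →σ 1
3 →τ 3 →σ 3
4 →τ 4 →σ 2
5 →τ 5 →σ 5

σ∘τ = [4 1 3 2 5]


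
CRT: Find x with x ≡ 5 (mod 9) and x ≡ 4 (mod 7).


m₁ = 9, m₂ = 7, gcd = 1, so CRT applies. M = m₁·m₂ = 63
Let M₁ = M/m₁ = 7, M₂ = M/m₂ = 9
Find y₁ ≡ M₁⁻¹ (mod m₁): 7⁻¹ ≡ 4 (mod 9)
Find y₂ ≡ M₂⁻¹ (mod m₂): 9⁻¹ ≡ 4 (mod 7)
x = a₁·M₁·y₁ + a₂·M₂·y₂ = 5·7·4 + 4·9·4 = 284
Reduce mod 63: x ≡ 32
Check: 32 mod 9 = 5 ✓, 32 mod 7 = 4 ✓

x ≡ 32 (mod 63)


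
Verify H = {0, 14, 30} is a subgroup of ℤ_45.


Subgroup test for H = {0, 14, 30} in (ℤ_45, +):
(1) 0 ∈ H? Yes
(2) Closure: for all a,b ∈ H, (a+b) mod 45 ∈ H? No  [counterexample: 14 + 14 = 28 ∉ H]
(3) Inverses: for all a ∈ H, -a mod 45 ∈ H? No

No, H is not a subgroup of ℤ_45


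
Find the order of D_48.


|D_n| = 2n (n rotations and n reflections)
|D_48| = 2×48 = 96

|D_48| = 96


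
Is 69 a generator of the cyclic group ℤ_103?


g generates ℤ_n iff gcd(g, n) = 1
gcd(69, 103) = 1
Since gcd = 1, 69 is a generator.

Yes, 69 generates ℤ_103


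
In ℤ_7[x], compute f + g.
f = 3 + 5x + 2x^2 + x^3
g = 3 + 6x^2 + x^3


Add coefficients mod 7:
x^0: 3 + 3 = 6 (mod 7)
x^1: 5 + 0 = 5 (mod 7)
x^2: 2 + 6 = 1 (mod 7)
x^3: 1 + 1 = 2 (mod 7)
Result: 6 + 5x + x^2 + 2x^3

f + g = 6 + 5x + x^2 + 2x^3


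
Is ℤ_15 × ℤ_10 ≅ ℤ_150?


Comparing ℤ_15 × ℤ_10 and ℤ_150:
gcd(15,10) = 5 ≠ 1. Max element order in ℤ_15×ℤ_10 is lcm(15,10) = 30 < 150, so it has no element of order 150

No, ℤ_15 × ℤ_10 ≇ ℤ_150


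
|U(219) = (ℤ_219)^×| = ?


U(n) is the group of units mod n; |U(n)| = φ(n)
|U(219)| = φ(219) = 144

|U(219) = (ℤ_219)^×| = 144


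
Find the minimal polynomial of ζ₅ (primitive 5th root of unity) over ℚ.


ζ₅ is a root of Φ₅(x) = x⁴ + x³ + x² + x + 1, irreducible over ℚ

Minimal polynomial: x⁴ + x³ + x² + x + 1


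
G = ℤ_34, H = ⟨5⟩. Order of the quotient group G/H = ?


|⟨5⟩| = n / gcd(5, 34) = 34 / 1 = 34
H is normal (ℤ_34 is abelian).
|G/H| = |G| / |H| = 34 / 34 = 1

|G/H| = 1


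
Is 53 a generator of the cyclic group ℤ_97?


g generates ℤ_n iff gcd(g, n) = 1
gcd(53, 97) = 1
Since gcd = 1, 53 is a generator.

Yes, 53 generates ℤ_97


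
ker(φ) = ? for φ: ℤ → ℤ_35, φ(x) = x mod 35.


Kernel = preimage of identity
ker(φ) = {x ∈ ℤ : x ≡ 0 (mod 35)} = 35ℤ = {0, ±35, ±70, ...}

ker(φ) = 35ℤ


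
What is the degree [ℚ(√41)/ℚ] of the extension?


√41 has minimal polynomial x² - 41 (irreducible over ℚ since 41 is squarefree)

[ℚ(√41)/ℚ] = 2


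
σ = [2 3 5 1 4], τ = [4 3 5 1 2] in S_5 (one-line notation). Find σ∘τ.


σ∘τ: apply τ first, then σ
1 →τ 4 →σ 1
2 →τ 3 →σ 5
3 →τ 5 →σ 4
4 →τ 1 →σ 2
5 →τ 2 →σ 3

σ∘τ = [1 5 4 2 3]


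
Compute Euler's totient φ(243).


Factor n: 243 = 3^5
φ(n) = n · ∏(1 - 1/p) over distinct primes p | n
φ(243) = 243 · (1 - 1/3) = 162

φ(243) = 162


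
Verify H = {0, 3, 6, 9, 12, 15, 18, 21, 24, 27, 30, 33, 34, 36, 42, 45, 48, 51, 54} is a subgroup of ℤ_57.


Subgroup test for H = {0, 3, 6, 9, 12, 15, 18, 21, 24, 27, 30, 33, 34, 36, 42, 45, 48, 51, 54} in (ℤ_57, +):
(1) 0 ∈ H? Yes
(2) Closure: for all a,b ∈ H, (a+b) mod 57 ∈ H? No  [counterexample: 3 + 34 = 37 ∉ H]
(3) Inverses: for all a ∈ H, -a mod 57 ∈ H? No

No, H is not a subgroup of ℤ_57


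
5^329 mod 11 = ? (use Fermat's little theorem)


Fermat's little theorem: if p is prime and gcd(a,p)=1, then a^(p-1) ≡ 1 (mod p)
p = 11 is prime, gcd(5,11) = 1
Reduce exponent: 329 mod 10 = 9
So 5^329 ≡ 5^9 (mod 11)
5^9 mod 11 = 9

5^329 ≡ 9 (mod 11)


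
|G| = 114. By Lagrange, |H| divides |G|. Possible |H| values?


Lagrange's theorem: |H| divides |G|
|G| = 114
Divisors of 114: 1, 2, 3, 6, 19, 38, 57, 114

Possible subgroup orders: {1, 2, 3, 6, 19, 38, 57, 114}


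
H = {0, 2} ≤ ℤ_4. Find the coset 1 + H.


1 + H = {1 + h (mod 4) : h ∈ H}
1+0=1, 1+2=3

1 + H = {1, 3}


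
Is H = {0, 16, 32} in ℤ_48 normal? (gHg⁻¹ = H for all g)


H = {0, 16, 32} in ℤ_48
ℤ_48 is abelian; every subgroup of an abelian group is normal

Yes, normal subgroup


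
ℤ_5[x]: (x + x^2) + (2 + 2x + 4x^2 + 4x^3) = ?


Add coefficients mod 5:
x^0: 0 + 2 = 2 (mod 5)
x^1: 1 + 2 = 3 (mod 5)
x^2: 1 + 4 = 0 (mod 5)
x^3: 0 + 4 = 4 (mod 5)
Result: 2 + 3x + 4x^3

f + g = 2 + 3x + 4x^3


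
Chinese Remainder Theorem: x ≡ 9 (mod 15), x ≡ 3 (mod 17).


m₁ = 15, m₂ = 17, gcd = 1, so CRT applies. M = m₁·m₂ = 255
Let M₁ = M/m₁ = 17, M₂ = M/m₂ = 15
Find y₁ ≡ M₁⁻¹ (mod m₁): 17⁻¹ ≡ 8 (mod 15)
Find y₂ ≡ M₂⁻¹ (mod m₂): 15⁻¹ ≡ 8 (mod 17)
x = a₁·M₁·y₁ + a₂·M₂·y₂ = 9·17·8 + 3·15·8 = 1584
Reduce mod 255: x ≡ 54
Check: 54 mod 15 = 9 ✓, 54 mod 17 = 3 ✓

x ≡ 54 (mod 255)


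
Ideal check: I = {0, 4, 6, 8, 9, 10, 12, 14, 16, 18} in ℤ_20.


Check ideal conditions for I = {0, 4, 6, 8, 9, 10, 12, 14, 16, 18} in ℤ_20:
(1) I is an additive subgroup? No
(2) For r ∈ ℤ_20 and a ∈ I: r·a ∈ I? No  [counterexample: r=3, a=9, r·a mod 20 = 7 ∉ I]

No, I is not an ideal of ℤ_20


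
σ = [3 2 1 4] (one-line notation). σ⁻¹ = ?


To find σ⁻¹, swap domain and range:
σ(1) = 3 → σ⁻¹(3) = 1
σ(2) = 2 → σ⁻¹(2) = 2
σ(3) = 1 → σ⁻¹(1) = 3
σ(4) = 4 → σ⁻¹(4) = 4

σ⁻¹ = [3 2 1 4]


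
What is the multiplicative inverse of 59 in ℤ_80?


Use the extended Euclidean algorithm to write 1 = 59·s + 80·t; then s mod 80 is the inverse.
Euclidean algorithm:
  59 = 0·80 + 59
  80 = 1·59 + 21
  59 = 2·21 + 17
  21 = 1·17 + 4
  17 = 4·4 + 1
  4 = 4·1 + 0
gcd(59,80) = 1
Back-substitution gives: 59·(19) + 80·(-14) = 1
So 59⁻¹ ≡ 19 ≡ 19 (mod 80)
Check: 59 × 19 = 1121 ≡ 1 (mod 80) ✓

59⁻¹ ≡ 19 (mod 80)


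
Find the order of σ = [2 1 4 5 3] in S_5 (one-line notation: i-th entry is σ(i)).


Cycle decomposition: (1 2) (3 4 5)
Cycle lengths: 2, 3
Order = lcm(2, 3) = 6

ord(σ) = 6


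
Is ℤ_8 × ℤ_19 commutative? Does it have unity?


Direct product ring; commutative with unity (1,1); but (1,0)·(0,1) = (0,0) gives zero divisors, so not an integral domain
Commutative: Yes
Integral domain: No
Has unity: Yes

ℤ_8 × ℤ_19: Commutative=Yes, Unity=Yes


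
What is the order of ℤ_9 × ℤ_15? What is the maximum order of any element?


|ℤ_9 × ℤ_15| = 9 × 15 = 135
Max element order = lcm(9,15) = 45
Cyclic? No (gcd=3)

|ℤ_9×ℤ_15| = 135, max element order = 45


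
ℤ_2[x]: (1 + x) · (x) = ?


Expand and collect like terms; reduce coefficients mod 2:
x^0: 1·0 = 0 ≡ 0 (mod 2)
x^1: 1·1 + 1·0 = 1 ≡ 1 (mod 2)
x^2: 1·1 = 1 ≡ 1 (mod 2)
Result: x + x^2

f · g = x + x^2


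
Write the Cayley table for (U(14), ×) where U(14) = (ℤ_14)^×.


Elements: {1, 3, 5, 9, 11, 13}
Operation: multiplication mod 14
Entry (a, b) = (a × b) mod 14

Cayley table:
   |  1 |  3 |  5 |  9 | 11 | 13
 1 |  1 |  3 |  5 |  9 | 11 | 13
 3 |  3 |  9 |  1 | 13 |  5 | 11
 5 |  5 |  1 | 11 |  3 | 13 |  9
 9 |  9 | 13 |  3 | 11 |  1 |  5
11 | 11 |  5 | 13 |  1 |  9 |  3
13 | 13 | 11 |  9 |  5 |  3 |  1


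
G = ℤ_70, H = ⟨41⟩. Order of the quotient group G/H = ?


|⟨41⟩| = n / gcd(41, 70) = 70 / 1 = 70
H is normal (ℤ_70 is abelian).
|G/H| = |G| / |H| = 70 / 70 = 1

|G/H| = 1


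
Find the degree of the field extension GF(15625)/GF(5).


GF(15625) = GF(5^6), so the extension degree is 6

[GF(15625)/GF(5)] = 6


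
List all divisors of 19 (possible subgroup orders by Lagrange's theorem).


Lagrange's theorem: |H| divides |G|
|G| = 19
Divisors of 19: 1, 19

Possible subgroup orders: {1, 19}


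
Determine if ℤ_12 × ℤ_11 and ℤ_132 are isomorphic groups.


Comparing ℤ_12 × ℤ_11 and ℤ_132:
gcd(12,11) = 1, so ℤ_12 × ℤ_11 ≅ ℤ_132 (CRT)

Yes, ℤ_12 × ℤ_11 ≅ ℤ_132


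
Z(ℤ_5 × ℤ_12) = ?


Z(G) = {g ∈ G | gx = xg for all x ∈ G}
Direct product of abelian groups is abelian, so Z(G) = G

Z(ℤ_5 × ℤ_12) = ℤ_5 × ℤ_12


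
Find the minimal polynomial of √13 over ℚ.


√13 satisfies x² - 13 = 0, irreducible over ℚ since 13 is squarefree

Minimal polynomial: x² - 13


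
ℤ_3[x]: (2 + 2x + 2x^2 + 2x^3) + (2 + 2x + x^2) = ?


Add coefficients mod 3:
x^0: 2 + 2 = 1 (mod 3)
x^1: 2 + 2 = 1 (mod 3)
x^2: 2 + 1 = 0 (mod 3)
x^3: 2 + 0 = 2 (mod 3)
Result: 1 + x + 2x^3

f + g = 1 + x + 2x^3


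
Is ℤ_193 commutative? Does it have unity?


ℤ_193 is a commutative ring with unity 1; 193 is prime, so ℤ_193 is a field (hence an integral domain)
Commutative: Yes
Integral domain: Yes
Has unity: Yes

ℤ_193: Commutative=Yes, Unity=Yes


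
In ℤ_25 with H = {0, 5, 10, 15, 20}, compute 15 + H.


15 + H = {15 + h (mod 25) : h ∈ H}
15+0=15, 15+5=20, 15+10=0, 15+15=5, 15+20=10
15 + H = {0, 5, 10, 15, 20} = 0 + H

15 + H = {0, 5, 10, 15, 20}


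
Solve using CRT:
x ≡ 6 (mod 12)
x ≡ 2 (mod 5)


m₁ = 12, m₂ = 5, gcd = 1, so CRT applies. M = m₁·m₂ = 60
Let M₁ = M/m₁ = 5, M₂ = M/m₂ = 12
Find y₁ ≡ M₁⁻¹ (mod m₁): 5⁻¹ ≡ 5 (mod 12)
Find y₂ ≡ M₂⁻¹ (mod m₂): 12⁻¹ ≡ 3 (mod 5)
x = a₁·M₁·y₁ + a₂·M₂·y₂ = 6·5·5 + 2·12·3 = 222
Reduce mod 60: x ≡ 42
Check: 42 mod 12 = 6 ✓, 42 mod 5 = 2 ✓

x ≡ 42 (mod 60)


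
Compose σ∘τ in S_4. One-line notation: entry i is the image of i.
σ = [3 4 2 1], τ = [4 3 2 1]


σ∘τ: apply τ first, then σ
1 →τ 4 →σ 1
2 →τ 3 →σ 2
3 →τ 2 →σ 4
4 →τ 1 →σ 3

σ∘τ = [1 2 4 3]


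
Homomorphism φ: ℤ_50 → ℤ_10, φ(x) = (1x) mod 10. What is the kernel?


Kernel = preimage of identity
ker(φ) = {x ∈ ℤ_50 : 1x ≡ 0 (mod 10)}. Since 10 | 50, φ is well-defined. The kernel is the cyclic subgroup ⟨10⟩ of ℤ_50 (order 5), i.e. {0, 10, 20, 30, 40}

ker(φ) = {0, 10, 20, 30, 40}


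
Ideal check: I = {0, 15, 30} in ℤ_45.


Check ideal conditions for I = {0, 15, 30} in ℤ_45:
(1) I is an additive subgroup? Yes
(2) For r ∈ ℤ_45 and a ∈ I: r·a ∈ I? Yes

Yes, I is an ideal of ℤ_45


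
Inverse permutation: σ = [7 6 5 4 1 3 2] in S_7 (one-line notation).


To find σ⁻¹, swap domain and range:
σ(1) = 7 → σ⁻¹(7) = 1
σ(2) = 6 → σ⁻¹(6) = 2
σ(3) = 5 → σ⁻¹(5) = 3
σ(4) = 4 → σ⁻¹(4) = 4
σ(5) = 1 → σ⁻¹(1) = 5
σ(6) = 3 → σ⁻¹(3) = 6
σ(7) = 2 → σ⁻¹(2) = 7

σ⁻¹ = [5 7 6 4 3 2 1]


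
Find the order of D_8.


|D_n| = 2n (n rotations and n reflections)
|D_8| = 2×8 = 16

|D_8| = 16


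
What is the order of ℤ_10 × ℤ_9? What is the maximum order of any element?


|ℤ_10 × ℤ_9| = 10 × 9 = 90
Max element order = lcm(10,9) = 90
Cyclic? Yes (gcd=1)

|ℤ_10×ℤ_9| = 90, max element order = 90


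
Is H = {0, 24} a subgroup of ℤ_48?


Subgroup test for H = {0, 24} in (ℤ_48, +):
(1) 0 ∈ H? Yes
(2) Closure: for all a,b ∈ H, (a+b) mod 48 ∈ H? Yes
(3) Inverses: for all a ∈ H, -a mod 48 ∈ H? Yes

Yes, H is a subgroup of ℤ_48


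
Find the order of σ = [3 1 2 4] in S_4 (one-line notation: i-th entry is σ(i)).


Cycle decomposition: (1 3 2)
Cycle lengths: 3
Order = lcm(3) = 3

ord(σ) = 3
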